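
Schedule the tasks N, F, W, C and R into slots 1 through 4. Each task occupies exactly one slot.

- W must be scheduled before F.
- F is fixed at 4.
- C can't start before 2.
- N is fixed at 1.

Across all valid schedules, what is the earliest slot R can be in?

R at 1 is achievable: C=2, W=1, R=1, F=4, N=1.

1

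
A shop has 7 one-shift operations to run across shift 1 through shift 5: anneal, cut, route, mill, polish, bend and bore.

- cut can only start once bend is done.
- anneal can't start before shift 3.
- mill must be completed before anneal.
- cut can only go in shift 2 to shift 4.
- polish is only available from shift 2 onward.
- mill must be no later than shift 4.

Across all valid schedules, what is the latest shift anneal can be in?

shift 5

Anneal is available from shift 3.
anneal at shift 5 is achievable: anneal -> shift 5, polish -> shift 2, cut -> shift 2, bend -> shift 1, mill -> shift 1, bore -> shift 1, route -> shift 1.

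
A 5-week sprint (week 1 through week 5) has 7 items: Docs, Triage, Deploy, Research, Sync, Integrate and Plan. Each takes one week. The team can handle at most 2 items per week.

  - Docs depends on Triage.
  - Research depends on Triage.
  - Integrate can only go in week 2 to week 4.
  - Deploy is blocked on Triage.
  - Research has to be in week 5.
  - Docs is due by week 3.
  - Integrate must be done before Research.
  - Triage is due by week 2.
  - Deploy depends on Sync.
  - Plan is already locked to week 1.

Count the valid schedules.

Splitting on Docs: it can be week 2 (15), week 3 (35). Listing each branch's schedules as (Triage, Deploy, Research, Sync, Integrate, Plan) by week number:
Docs=week 2: (1,3,5,2,3,1) (1,3,5,2,4,1) (1,4,5,2,3,1) (1,4,5,2,4,1) (1,4,5,3,2,1) (1,4,5,3,3,1) (1,4,5,3,4,1) (1,5,5,2,3,1) (1,5,5,2,4,1) (1,5,5,3,2,1) (1,5,5,3,3,1) (1,5,5,3,4,1) (1,5,5,4,2,1) (1,5,5,4,3,1) (1,5,5,4,4,1) — 15.
Docs=week 3: (1,3,5,2,2,1) (1,3,5,2,4,1) (1,4,5,2,2,1) (1,4,5,2,3,1) (1,4,5,2,4,1) (1,4,5,3,2,1) (1,4,5,3,4,1) (1,5,5,2,2,1) (1,5,5,2,3,1) (1,5,5,2,4,1) (1,5,5,3,2,1) (1,5,5,3,4,1) (1,5,5,4,2,1) (1,5,5,4,3,1) (1,5,5,4,4,1) (2,3,5,1,2,1) (2,3,5,1,4,1) (2,3,5,2,4,1) (2,4,5,1,2,1) (2,4,5,1,3,1) (2,4,5,1,4,1) (2,4,5,2,3,1) (2,4,5,2,4,1) (2,4,5,3,2,1) (2,4,5,3,4,1) (2,5,5,1,2,1) (2,5,5,1,3,1) (2,5,5,1,4,1) (2,5,5,2,3,1) (2,5,5,2,4,1) (2,5,5,3,2,1) (2,5,5,3,4,1) (2,5,5,4,2,1) (2,5,5,4,3,1) (2,5,5,4,4,1) — 35.
Summing: 15 + 35 = 50.

50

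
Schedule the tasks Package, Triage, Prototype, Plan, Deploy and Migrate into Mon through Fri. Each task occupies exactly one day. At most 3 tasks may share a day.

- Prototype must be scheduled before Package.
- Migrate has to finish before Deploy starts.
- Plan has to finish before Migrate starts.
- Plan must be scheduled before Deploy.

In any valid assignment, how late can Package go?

Fri

Precedence pushes Package to at least Tue.
Package at Fri is achievable: Migrate in Tue; Plan in Mon; Prototype in Mon; Triage in Mon; Deploy in Wed; Package in Fri.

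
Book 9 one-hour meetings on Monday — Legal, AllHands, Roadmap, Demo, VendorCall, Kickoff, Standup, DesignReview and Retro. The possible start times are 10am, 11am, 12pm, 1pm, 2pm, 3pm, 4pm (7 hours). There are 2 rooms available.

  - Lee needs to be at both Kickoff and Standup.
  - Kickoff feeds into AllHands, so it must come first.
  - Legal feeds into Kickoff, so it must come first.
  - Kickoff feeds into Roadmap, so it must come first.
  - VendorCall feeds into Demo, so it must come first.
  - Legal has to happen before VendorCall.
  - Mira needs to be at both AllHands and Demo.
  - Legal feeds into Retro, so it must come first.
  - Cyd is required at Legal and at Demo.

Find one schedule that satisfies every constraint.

Legal in 10am; VendorCall in 11am; Kickoff in 11am; Standup in 10am; Roadmap in 12pm; AllHands in 12pm; DesignReview in 2pm; Retro in 1pm; Demo in 1pm

Checking: Legal(10am) before Kickoff(11am); Legal(10am) before Retro(1pm); Legal(10am) before VendorCall(11am); Kickoff(11am) before AllHands(12pm); Kickoff(11am) before Roadmap(12pm); VendorCall(11am) before Demo(1pm); AllHands(12pm) != Demo(1pm); Legal(10am) != Demo(1pm); Kickoff(11am) != Standup(10am); max 2 per hour (cap 2).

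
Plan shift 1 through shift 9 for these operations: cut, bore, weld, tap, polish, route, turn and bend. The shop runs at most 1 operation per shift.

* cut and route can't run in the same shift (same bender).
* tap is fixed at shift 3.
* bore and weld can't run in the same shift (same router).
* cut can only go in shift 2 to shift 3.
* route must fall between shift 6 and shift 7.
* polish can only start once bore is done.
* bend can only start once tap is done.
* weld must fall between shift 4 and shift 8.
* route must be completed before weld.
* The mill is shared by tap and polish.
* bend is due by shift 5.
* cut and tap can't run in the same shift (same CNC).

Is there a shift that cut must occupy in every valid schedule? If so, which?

cut's window is shift 2–shift 3.
tap is fixed at shift 3, and cut can't share a shift with tap.
So cut must be shift 2.

shift 2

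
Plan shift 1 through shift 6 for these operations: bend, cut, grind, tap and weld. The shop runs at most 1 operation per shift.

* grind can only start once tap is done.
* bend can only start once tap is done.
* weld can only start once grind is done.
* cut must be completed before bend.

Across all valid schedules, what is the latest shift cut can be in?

Downstream work caps cut at shift 5.
cut at shift 5 is achievable: tap=shift 1, grind=shift 2, bend=shift 6, cut=shift 5, weld=shift 3.

shift 5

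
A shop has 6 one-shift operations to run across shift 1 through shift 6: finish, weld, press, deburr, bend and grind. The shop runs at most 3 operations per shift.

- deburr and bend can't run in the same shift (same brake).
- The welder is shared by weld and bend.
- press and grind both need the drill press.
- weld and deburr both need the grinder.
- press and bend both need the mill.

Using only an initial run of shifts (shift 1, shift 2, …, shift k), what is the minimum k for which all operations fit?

3

With at most 3 per shift and 6 operations, at least 2 shifts are needed.
Could 2 shifts be enough, i.e. nothing placed later than shift 2? No: weld, deburr and bend must all be in different shifts (weld/deburr can't share; weld/bend can't share; deburr/bend can't share), but only 2 shifts are available: 3 operations can't fit in 2 distinct shifts.
So 2 shifts is not enough.
3 works (last occupied shift: shift 3): for example weld in shift 1; press in shift 1; deburr in shift 2; finish in shift 1; grind in shift 2; bend in shift 3.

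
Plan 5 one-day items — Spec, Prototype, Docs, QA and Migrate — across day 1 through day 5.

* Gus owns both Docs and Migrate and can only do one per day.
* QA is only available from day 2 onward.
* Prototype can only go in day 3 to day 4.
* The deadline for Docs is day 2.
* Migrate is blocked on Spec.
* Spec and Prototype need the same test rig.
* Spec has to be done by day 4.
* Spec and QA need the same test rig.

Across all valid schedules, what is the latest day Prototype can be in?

day 4

Prototype is available from day 3; Prototype's own window allows nothing later than day 4.
Prototype at day 4 is achievable: Prototype=day 4; Migrate=day 2; Docs=day 1; Spec=day 1; QA=day 2.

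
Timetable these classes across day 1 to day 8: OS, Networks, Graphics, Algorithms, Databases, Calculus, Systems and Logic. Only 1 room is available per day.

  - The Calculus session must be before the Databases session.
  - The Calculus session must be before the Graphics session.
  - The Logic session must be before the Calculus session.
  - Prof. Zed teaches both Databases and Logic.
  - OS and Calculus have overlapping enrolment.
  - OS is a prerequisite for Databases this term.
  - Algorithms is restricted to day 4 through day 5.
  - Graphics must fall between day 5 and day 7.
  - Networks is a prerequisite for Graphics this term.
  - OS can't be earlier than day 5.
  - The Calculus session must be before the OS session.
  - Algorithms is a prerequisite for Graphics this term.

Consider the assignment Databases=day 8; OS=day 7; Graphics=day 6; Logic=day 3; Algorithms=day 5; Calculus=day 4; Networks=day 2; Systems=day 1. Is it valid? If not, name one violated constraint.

Graphics must fall between day 5 and day 7 — holds.
OS can't be earlier than day 5 — holds.
Prof. Zed teaches both Databases and Logic — holds.
The Logic session must be before the Calculus session — holds.
Only 1 room is available per day — holds.
Algorithms is a prerequisite for Graphics this term — holds.
The Calculus session must be before the OS session — holds.
OS is a prerequisite for Databases this term — holds.
OS and Calculus have overlapping enrolment — holds.
The Calculus session must be before the Databases session — holds.
Networks is a prerequisite for Graphics this term — holds.
Algorithms is restricted to day 4 through day 5 — holds.
The Calculus session must be before the Graphics session — holds.

Yes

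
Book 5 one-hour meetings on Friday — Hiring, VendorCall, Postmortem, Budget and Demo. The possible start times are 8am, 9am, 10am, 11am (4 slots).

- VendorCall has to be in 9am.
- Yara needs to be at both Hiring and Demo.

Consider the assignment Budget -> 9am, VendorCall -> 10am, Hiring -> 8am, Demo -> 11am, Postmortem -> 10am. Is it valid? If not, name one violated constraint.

VendorCall has to be in 9am — violated.
Yara needs to be at both Hiring and Demo — holds.

Invalid. VendorCall has to be in 9am.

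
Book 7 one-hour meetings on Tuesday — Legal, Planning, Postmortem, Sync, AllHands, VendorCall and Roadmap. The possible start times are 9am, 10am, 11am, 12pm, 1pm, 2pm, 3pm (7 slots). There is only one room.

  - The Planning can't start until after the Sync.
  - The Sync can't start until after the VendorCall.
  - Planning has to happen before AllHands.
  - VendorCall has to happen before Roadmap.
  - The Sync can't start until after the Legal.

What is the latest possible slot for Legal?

Downstream work caps Legal at 12pm.
Legal at 12pm is achievable: Sync=1pm; VendorCall=9am; Roadmap=10am; Legal=12pm; AllHands=3pm; Planning=2pm; Postmortem=11am.

12pm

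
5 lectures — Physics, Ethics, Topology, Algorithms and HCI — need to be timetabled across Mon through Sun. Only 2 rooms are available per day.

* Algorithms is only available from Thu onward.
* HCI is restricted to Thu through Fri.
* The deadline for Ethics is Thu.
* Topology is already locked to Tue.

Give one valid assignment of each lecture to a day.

Topology in Tue; Algorithms in Thu; Physics in Mon; Ethics in Mon; HCI in Thu

Checking: HCI=Thu in [Thu,Fri]; Topology=Tue in [Tue,Tue]; Algorithms=Thu in [Thu,Sun]; Ethics=Mon in [Mon,Thu]; max 2 per day (cap 2).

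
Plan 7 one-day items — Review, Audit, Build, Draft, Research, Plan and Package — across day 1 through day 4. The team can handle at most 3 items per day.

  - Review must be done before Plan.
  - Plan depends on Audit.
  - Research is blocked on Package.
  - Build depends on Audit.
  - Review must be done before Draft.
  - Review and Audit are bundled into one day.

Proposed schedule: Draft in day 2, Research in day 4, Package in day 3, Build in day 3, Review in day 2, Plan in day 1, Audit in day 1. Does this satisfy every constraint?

The team can handle at most 3 items per day — holds.
Plan depends on Audit — violated.
Build depends on Audit — holds.
Review must be done before Plan — violated.
Review must be done before Draft — violated.
Review and Audit are bundled into one day — violated.
Research is blocked on Package — holds.

No. Review must be done before Plan is not satisfied.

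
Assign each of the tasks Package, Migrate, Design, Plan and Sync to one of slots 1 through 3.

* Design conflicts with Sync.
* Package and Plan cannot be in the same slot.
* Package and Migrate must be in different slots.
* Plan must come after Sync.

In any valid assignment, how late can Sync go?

Downstream work caps Sync at 2.
Sync at 2 is achievable: Sync in 2, Migrate in 2, Plan in 3, Design in 1, Package in 1.

2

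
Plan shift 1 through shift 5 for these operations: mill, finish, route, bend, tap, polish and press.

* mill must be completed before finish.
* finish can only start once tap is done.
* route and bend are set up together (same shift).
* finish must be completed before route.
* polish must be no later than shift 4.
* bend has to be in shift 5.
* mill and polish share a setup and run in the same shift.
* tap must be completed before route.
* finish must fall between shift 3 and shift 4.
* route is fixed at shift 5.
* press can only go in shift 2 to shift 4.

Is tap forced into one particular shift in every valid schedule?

tap can be shift 1 (e.g. finish in shift 3; route in shift 5; mill in shift 1; bend in shift 5; tap in shift 1; polish in shift 1; press in shift 2) or shift 2 (e.g. route=shift 5; finish=shift 3; press=shift 2; tap=shift 2; polish=shift 1; bend=shift 5; mill=shift 1).

No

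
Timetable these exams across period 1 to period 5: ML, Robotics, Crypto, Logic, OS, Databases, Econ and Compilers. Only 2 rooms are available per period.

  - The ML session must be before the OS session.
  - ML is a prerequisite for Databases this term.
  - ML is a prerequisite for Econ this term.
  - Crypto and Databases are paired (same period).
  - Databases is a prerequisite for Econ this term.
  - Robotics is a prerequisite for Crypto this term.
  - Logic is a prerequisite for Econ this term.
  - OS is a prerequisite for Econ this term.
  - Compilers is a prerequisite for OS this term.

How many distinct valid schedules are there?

Splitting on ML: it can be period 1 (21), period 2 (15). Listing each branch's schedules as (Robotics, Crypto, Logic, OS, Databases, Econ, Compilers) by period number:
ML=period 1: (1,2,3,4,2,5,3) (1,2,4,4,2,5,3) (1,3,2,4,3,5,2) (1,3,4,4,3,5,2) (1,4,2,3,4,5,2) (1,4,3,3,4,5,2) (2,3,1,4,3,5,2) (2,3,2,4,3,5,1) (2,3,4,2,3,5,1) (2,3,4,4,3,5,1) (2,3,4,4,3,5,2) (2,4,1,3,4,5,2) (2,4,2,3,4,5,1) (2,4,3,2,4,5,1) (2,4,3,3,4,5,1) (2,4,3,3,4,5,2) (3,4,1,3,4,5,2) (3,4,2,2,4,5,1) (3,4,2,3,4,5,1) (3,4,2,3,4,5,2) (3,4,3,2,4,5,1) — 21.
ML=period 2: (1,3,1,4,3,5,2) (1,3,2,4,3,5,1) (1,3,4,4,3,5,1) (1,3,4,4,3,5,2) (1,4,1,3,4,5,2) (1,4,2,3,4,5,1) (1,4,3,3,4,5,1) (1,4,3,3,4,5,2) (2,3,1,4,3,5,1) (2,3,4,4,3,5,1) (2,4,1,3,4,5,1) (2,4,3,3,4,5,1) (3,4,1,3,4,5,1) (3,4,1,3,4,5,2) (3,4,2,3,4,5,1) — 15.
Summing: 21 + 15 = 36.

36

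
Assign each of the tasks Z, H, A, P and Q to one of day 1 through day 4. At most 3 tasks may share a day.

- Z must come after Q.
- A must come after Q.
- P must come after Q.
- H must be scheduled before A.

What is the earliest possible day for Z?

day 2

Precedence pushes Z to at least day 2.
Z at day 2 is achievable: Q -> day 1, Z -> day 2, A -> day 2, H -> day 1, P -> day 2.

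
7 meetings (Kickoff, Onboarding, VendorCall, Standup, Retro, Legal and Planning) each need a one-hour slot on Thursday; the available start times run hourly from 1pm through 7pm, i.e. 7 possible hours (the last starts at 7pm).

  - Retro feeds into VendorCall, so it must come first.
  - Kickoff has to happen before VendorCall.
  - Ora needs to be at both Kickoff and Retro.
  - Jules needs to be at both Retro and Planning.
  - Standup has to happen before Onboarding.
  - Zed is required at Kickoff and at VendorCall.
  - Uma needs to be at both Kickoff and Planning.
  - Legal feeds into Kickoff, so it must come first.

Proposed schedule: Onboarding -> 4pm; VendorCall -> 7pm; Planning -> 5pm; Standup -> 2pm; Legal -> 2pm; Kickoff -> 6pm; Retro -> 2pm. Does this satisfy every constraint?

Legal feeds into Kickoff, so it must come first — holds.
Uma needs to be at both Kickoff and Planning — holds.
Kickoff has to happen before VendorCall — holds.
Ora needs to be at both Kickoff and Retro — holds.
Jules needs to be at both Retro and Planning — holds.
Retro feeds into VendorCall, so it must come first — holds.
Zed is required at Kickoff and at VendorCall — holds.
Standup has to happen before Onboarding — holds.

Yes, all constraints hold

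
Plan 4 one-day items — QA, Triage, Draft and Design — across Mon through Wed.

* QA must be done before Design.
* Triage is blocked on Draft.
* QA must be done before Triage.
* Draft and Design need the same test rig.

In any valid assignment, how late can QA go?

Downstream work caps QA at Tue.
QA at Tue is achievable: Design -> Wed; Draft -> Mon; Triage -> Wed; QA -> Tue.

Tue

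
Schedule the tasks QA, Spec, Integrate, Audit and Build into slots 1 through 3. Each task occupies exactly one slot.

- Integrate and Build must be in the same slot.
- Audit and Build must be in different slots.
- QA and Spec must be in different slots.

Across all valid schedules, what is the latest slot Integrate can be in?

3

Integrate at 3 is achievable: Integrate -> 3, Spec -> 2, Audit -> 1, Build -> 3, QA -> 1.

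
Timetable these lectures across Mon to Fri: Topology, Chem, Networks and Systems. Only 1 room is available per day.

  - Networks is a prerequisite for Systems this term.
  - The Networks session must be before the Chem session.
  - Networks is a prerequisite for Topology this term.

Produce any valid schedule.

Networks=Mon; Chem=Wed; Systems=Thu; Topology=Tue

Checking: Networks(Mon) before Topology(Tue); Networks(Mon) before Chem(Wed); Networks(Mon) before Systems(Thu); max 1 per day (cap 1).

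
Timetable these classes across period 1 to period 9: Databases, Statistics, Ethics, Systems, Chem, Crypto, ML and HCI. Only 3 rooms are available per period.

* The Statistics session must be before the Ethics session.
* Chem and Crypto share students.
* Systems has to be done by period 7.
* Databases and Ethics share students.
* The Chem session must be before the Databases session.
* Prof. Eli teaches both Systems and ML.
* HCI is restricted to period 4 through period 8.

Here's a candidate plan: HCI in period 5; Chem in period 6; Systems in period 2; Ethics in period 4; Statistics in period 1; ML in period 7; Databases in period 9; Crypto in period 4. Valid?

Databases and Ethics share students — holds.
Prof. Eli teaches both Systems and ML — holds.
Systems has to be done by period 7 — holds.
Chem and Crypto share students — holds.
Only 3 rooms are available per period — holds.
The Chem session must be before the Databases session — holds.
HCI is restricted to period 4 through period 8 — holds.
The Statistics session must be before the Ethics session — holds.

Yes, all constraints hold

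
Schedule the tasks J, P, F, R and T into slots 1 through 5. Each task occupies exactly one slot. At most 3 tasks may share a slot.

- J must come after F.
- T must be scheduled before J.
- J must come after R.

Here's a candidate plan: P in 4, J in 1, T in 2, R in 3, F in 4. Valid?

Invalid. J must come after F.

J must come after R — violated.
T must be scheduled before J — violated.
At most 3 tasks may share a slot — holds.
J must come after F — violated.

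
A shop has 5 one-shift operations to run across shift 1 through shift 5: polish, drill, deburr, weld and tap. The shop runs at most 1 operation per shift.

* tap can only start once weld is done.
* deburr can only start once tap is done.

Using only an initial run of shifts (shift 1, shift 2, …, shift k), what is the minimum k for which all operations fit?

The precedence chain requires at least 3 distinct shifts.
With at most 1 per shift and 5 operations, at least 5 shifts are needed.
5 works (last occupied shift: shift 5): for example deburr in shift 3; weld in shift 1; drill in shift 5; tap in shift 2; polish in shift 4.

5 shifts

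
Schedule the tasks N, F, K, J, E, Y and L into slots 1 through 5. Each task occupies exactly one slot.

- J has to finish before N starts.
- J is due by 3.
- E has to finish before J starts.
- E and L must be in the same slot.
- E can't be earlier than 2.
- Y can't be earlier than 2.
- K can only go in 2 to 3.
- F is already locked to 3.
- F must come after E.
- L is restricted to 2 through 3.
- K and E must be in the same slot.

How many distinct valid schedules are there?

8

Splitting on N: it can be 4 (4), 5 (4). Listing each branch's schedules as (F, K, J, E, Y, L):
N=4: (3,2,3,2,2,2) (3,2,3,2,3,2) (3,2,3,2,4,2) (3,2,3,2,5,2) — 4.
N=5: (3,2,3,2,2,2) (3,2,3,2,3,2) (3,2,3,2,4,2) (3,2,3,2,5,2) — 4.
Summing: 4 + 4 = 8.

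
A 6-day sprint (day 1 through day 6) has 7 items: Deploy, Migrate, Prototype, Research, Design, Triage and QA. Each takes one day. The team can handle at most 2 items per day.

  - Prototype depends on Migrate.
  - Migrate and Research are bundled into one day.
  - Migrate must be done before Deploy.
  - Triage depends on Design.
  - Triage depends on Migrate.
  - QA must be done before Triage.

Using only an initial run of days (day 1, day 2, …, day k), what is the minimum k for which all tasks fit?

The precedence chain requires at least 2 distinct days.
With at most 2 per day and 7 tasks, at least 4 days are needed.
4 works (last occupied day: day 4): for example Design -> day 2, Prototype -> day 4, Triage -> day 3, Migrate -> day 1, Deploy -> day 3, Research -> day 1, QA -> day 2.

4 days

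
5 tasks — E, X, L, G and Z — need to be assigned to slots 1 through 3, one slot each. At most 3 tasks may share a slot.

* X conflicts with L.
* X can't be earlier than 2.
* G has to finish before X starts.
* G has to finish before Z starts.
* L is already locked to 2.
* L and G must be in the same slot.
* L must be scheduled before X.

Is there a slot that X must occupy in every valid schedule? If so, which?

3

X's window is 2–3.
L is fixed at 2, and X can't share a slot with L.
So X must be 3.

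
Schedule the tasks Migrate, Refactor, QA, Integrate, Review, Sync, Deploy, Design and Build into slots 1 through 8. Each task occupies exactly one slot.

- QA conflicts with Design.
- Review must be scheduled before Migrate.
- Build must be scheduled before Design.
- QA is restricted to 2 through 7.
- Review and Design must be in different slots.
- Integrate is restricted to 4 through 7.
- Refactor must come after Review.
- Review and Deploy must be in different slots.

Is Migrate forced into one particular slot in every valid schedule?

No

Migrate can be 2 (e.g. Refactor in 2, Integrate in 4, Sync in 1, Build in 1, Review in 1, Deploy in 2, Migrate in 2, Design in 3, QA in 2) or 3 (e.g. Refactor -> 2; Deploy -> 2; Migrate -> 3; QA -> 2; Review -> 1; Design -> 3; Integrate -> 4; Sync -> 1; Build -> 1).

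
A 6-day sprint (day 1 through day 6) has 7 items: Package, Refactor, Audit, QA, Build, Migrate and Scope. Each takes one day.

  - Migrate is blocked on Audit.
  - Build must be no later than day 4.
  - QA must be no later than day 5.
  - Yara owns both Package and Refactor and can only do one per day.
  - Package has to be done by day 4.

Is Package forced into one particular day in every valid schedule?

No

Package can be day 1 (e.g. QA=day 1; Refactor=day 2; Package=day 1; Audit=day 1; Build=day 1; Migrate=day 2; Scope=day 1) or day 2 (e.g. Scope -> day 1, Build -> day 1, QA -> day 1, Migrate -> day 2, Package -> day 2, Refactor -> day 1, Audit -> day 1).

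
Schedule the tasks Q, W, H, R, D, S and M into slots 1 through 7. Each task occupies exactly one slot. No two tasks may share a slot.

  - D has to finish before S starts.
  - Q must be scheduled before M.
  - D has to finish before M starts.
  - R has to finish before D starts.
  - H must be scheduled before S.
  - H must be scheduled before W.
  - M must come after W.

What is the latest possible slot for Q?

6

Downstream work caps Q at 6.
Q at 6 is achievable: W -> 4, M -> 7, R -> 1, H -> 3, S -> 5, Q -> 6, D -> 2.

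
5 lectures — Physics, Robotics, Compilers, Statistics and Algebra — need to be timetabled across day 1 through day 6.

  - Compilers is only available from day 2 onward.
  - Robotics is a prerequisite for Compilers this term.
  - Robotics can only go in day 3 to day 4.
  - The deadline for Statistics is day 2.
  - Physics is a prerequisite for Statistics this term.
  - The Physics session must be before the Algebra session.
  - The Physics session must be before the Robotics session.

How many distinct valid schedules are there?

25

Splitting on Robotics: it can be day 3 (15), day 4 (10). Listing each branch's schedules as (Physics, Compilers, Statistics, Algebra) by day number:
Robotics=day 3: (1,4,2,2) (1,4,2,3) (1,4,2,4) (1,4,2,5) (1,4,2,6) (1,5,2,2) (1,5,2,3) (1,5,2,4) (1,5,2,5) (1,5,2,6) (1,6,2,2) (1,6,2,3) (1,6,2,4) (1,6,2,5) (1,6,2,6) — 15.
Robotics=day 4: (1,5,2,2) (1,5,2,3) (1,5,2,4) (1,5,2,5) (1,5,2,6) (1,6,2,2) (1,6,2,3) (1,6,2,4) (1,6,2,5) (1,6,2,6) — 10.
Summing: 15 + 10 = 25.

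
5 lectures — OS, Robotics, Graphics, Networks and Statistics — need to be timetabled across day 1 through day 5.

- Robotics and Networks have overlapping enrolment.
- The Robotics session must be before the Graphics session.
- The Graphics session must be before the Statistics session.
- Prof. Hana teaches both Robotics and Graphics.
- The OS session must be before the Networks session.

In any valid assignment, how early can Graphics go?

Precedence pushes Graphics to at least day 2; downstream work caps Graphics at day 4.
Graphics at day 2 is achievable: Graphics in day 2; Statistics in day 3; Networks in day 2; Robotics in day 1; OS in day 1.

day 2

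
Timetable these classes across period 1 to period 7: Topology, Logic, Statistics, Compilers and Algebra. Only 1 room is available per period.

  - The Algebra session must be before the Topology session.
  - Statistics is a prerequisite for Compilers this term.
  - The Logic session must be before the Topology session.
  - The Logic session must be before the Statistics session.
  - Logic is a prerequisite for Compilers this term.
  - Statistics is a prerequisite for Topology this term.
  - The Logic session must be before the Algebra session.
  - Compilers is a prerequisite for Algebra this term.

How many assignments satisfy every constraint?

21

Splitting on Topology: it can be period 5 (1), period 6 (5), period 7 (15). Listing each branch's schedules as (Logic, Statistics, Compilers, Algebra) by period number:
Topology=period 5: (1,2,3,4) — 1.
Topology=period 6: (1,2,3,4) (1,2,3,5) (1,2,4,5) (1,3,4,5) (2,3,4,5) — 5.
Topology=period 7: (1,2,3,4) (1,2,3,5) (1,2,3,6) (1,2,4,5) (1,2,4,6) (1,2,5,6) (1,3,4,5) (1,3,4,6) (1,3,5,6) (1,4,5,6) (2,3,4,5) (2,3,4,6) (2,3,5,6) (2,4,5,6) (3,4,5,6) — 15.
Summing: 1 + 5 + 15 = 21.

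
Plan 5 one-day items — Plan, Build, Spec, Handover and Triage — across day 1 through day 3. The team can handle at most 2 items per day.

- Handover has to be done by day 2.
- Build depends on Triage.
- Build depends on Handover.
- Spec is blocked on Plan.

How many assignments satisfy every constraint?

Splitting on Plan: it can be day 1 (5), day 2 (4). Listing each branch's schedules as (Build, Spec, Handover, Triage) by day number:
Plan=day 1: (3,2,1,2) (3,2,2,1) (3,3,1,2) (3,3,2,1) (3,3,2,2) — 5.
Plan=day 2: (2,3,1,1) (3,3,1,1) (3,3,1,2) (3,3,2,1) — 4.
Summing: 5 + 4 = 9.

9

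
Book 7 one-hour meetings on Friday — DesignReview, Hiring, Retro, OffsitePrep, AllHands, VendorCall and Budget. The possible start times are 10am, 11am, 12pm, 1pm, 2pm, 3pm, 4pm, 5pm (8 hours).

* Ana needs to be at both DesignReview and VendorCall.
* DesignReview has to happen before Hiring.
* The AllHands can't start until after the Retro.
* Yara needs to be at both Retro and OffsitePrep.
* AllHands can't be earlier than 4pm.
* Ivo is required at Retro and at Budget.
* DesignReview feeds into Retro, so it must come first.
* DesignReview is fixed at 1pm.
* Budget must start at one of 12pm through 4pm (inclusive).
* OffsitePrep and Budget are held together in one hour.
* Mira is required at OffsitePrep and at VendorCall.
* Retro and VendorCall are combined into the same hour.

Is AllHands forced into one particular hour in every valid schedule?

AllHands can be 4pm (e.g. Budget=12pm, Retro=2pm, AllHands=4pm, DesignReview=1pm, OffsitePrep=12pm, VendorCall=2pm, Hiring=2pm) or 5pm (e.g. Hiring in 2pm; Budget in 12pm; DesignReview in 1pm; OffsitePrep in 12pm; AllHands in 5pm; Retro in 2pm; VendorCall in 2pm).

No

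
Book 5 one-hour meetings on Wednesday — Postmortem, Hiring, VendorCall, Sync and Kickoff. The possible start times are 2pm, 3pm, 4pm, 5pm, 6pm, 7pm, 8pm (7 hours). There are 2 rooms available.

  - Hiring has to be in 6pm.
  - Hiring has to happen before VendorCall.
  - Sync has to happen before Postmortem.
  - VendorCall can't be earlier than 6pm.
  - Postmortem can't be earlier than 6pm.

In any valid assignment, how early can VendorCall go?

7pm

VendorCall is available from 6pm; precedence pushes VendorCall to at least 7pm.
VendorCall at 7pm is achievable: Postmortem=6pm; Kickoff=2pm; Sync=2pm; Hiring=6pm; VendorCall=7pm.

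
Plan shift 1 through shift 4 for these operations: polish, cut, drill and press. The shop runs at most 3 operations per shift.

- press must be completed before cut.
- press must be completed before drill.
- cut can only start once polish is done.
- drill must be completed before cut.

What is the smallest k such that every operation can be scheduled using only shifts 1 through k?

The precedence chain requires at least 3 distinct shifts.
With at most 3 per shift and 4 operations, at least 2 shifts are needed.
3 works (last occupied shift: shift 3): for example drill in shift 2; cut in shift 3; polish in shift 1; press in shift 1.

3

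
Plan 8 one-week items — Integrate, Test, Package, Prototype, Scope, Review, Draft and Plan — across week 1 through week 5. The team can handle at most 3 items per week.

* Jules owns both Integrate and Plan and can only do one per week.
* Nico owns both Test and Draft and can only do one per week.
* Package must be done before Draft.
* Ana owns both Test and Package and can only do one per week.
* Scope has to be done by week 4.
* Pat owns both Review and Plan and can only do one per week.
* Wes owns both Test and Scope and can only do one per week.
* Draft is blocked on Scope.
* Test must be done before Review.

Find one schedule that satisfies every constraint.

Plan -> week 2; Test -> week 3; Prototype -> week 2; Draft -> week 2; Integrate -> week 1; Package -> week 1; Scope -> week 1; Review -> week 4

Checking: Test(week 3) before Review(week 4); Package(week 1) before Draft(week 2); Scope(week 1) before Draft(week 2); Test(week 3) != Package(week 1); Review(week 4) != Plan(week 2); Integrate(week 1) != Plan(week 2); Test(week 3) != Draft(week 2); Test(week 3) != Scope(week 1); Scope=week 1 in [week 1,week 4]; max 3 per week (cap 3).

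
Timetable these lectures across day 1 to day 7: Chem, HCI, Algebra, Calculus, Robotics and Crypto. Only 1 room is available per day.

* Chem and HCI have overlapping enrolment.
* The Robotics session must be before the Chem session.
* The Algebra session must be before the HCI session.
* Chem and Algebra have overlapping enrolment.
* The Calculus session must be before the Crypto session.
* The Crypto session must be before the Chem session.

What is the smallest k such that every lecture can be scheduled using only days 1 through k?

6

The precedence chain requires at least 3 distinct days.
With at most 1 per day and 6 lectures, at least 6 days are needed.
6 works (last occupied day: day 6): for example Calculus -> day 1; HCI -> day 6; Algebra -> day 5; Chem -> day 4; Crypto -> day 2; Robotics -> day 3.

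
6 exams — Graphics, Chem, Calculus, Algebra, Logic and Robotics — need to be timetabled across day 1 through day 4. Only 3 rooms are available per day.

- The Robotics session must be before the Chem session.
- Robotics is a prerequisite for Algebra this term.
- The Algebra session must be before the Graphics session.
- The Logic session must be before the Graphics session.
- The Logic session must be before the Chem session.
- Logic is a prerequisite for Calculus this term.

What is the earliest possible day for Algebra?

Precedence pushes Algebra to at least day 2; downstream work caps Algebra at day 3.
Algebra at day 2 is achievable: Graphics=day 3, Algebra=day 2, Robotics=day 1, Calculus=day 2, Chem=day 2, Logic=day 1.

day 2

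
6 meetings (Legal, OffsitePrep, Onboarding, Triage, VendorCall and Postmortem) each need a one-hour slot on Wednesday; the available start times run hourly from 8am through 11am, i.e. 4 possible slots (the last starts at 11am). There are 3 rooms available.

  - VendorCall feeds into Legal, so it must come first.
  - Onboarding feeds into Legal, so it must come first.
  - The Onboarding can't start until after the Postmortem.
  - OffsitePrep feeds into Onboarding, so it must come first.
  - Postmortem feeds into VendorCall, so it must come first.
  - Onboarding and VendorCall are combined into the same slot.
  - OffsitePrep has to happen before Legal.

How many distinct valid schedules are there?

24

Splitting on Legal: it can be 10am (4), 11am (20). Listing each branch's schedules as (OffsitePrep, Onboarding, Triage, VendorCall, Postmortem):
Legal=10am: (8am,9am,8am,9am,8am) (8am,9am,9am,9am,8am) (8am,9am,10am,9am,8am) (8am,9am,11am,9am,8am) — 4.
Legal=11am: (8am,9am,8am,9am,8am) (8am,9am,9am,9am,8am) (8am,9am,10am,9am,8am) (8am,9am,11am,9am,8am) (8am,10am,8am,10am,8am) (8am,10am,8am,10am,9am) (8am,10am,9am,10am,8am) (8am,10am,9am,10am,9am) (8am,10am,10am,10am,8am) (8am,10am,10am,10am,9am) (8am,10am,11am,10am,8am) (8am,10am,11am,10am,9am) (9am,10am,8am,10am,8am) (9am,10am,8am,10am,9am) (9am,10am,9am,10am,8am) (9am,10am,9am,10am,9am) (9am,10am,10am,10am,8am) (9am,10am,10am,10am,9am) (9am,10am,11am,10am,8am) (9am,10am,11am,10am,9am) — 20.
Summing: 4 + 20 = 24.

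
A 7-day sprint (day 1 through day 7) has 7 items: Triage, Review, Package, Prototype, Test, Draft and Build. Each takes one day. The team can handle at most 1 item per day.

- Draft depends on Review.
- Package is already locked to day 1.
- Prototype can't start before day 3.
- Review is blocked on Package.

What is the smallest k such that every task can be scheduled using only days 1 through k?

The precedence chain requires at least 3 distinct days.
With at most 1 per day and 7 tasks, at least 7 days are needed.
7 works (last occupied day: day 7): for example Triage in day 5; Test in day 6; Build in day 7; Draft in day 4; Review in day 2; Prototype in day 3; Package in day 1.

7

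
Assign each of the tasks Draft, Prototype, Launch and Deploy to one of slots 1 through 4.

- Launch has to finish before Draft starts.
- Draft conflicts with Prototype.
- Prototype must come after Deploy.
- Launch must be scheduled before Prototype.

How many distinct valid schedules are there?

17

Splitting on Draft: it can be 2 (5), 3 (7), 4 (5). Listing each branch's schedules as (Prototype, Launch, Deploy):
Draft=2: (3,1,1) (3,1,2) (4,1,1) (4,1,2) (4,1,3) — 5.
Draft=3: (2,1,1) (4,1,1) (4,1,2) (4,1,3) (4,2,1) (4,2,2) (4,2,3) — 7.
Draft=4: (2,1,1) (3,1,1) (3,1,2) (3,2,1) (3,2,2) — 5.
Summing: 5 + 7 + 5 = 17.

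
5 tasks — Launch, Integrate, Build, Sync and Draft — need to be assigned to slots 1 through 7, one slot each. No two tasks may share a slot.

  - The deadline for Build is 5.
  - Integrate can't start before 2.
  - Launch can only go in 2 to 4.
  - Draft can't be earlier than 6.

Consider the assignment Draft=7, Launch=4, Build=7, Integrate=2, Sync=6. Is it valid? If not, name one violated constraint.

No — it violates: The deadline for Build is 5

Integrate can't start before 2 — holds.
Draft can't be earlier than 6 — holds.
No two tasks may share a slot — violated.
Launch can only go in 2 to 4 — holds.
The deadline for Build is 5 — violated.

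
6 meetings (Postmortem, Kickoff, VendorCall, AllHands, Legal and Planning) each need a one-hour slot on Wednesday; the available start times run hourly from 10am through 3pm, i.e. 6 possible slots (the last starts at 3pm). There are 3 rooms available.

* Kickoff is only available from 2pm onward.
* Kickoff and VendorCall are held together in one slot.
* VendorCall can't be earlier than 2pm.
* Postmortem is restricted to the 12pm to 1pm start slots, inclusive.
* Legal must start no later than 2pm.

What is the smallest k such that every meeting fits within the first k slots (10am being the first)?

5

With at most 3 per slot and 6 meetings, at least 2 slots are needed.
Kickoff can't be placed before 2pm — that is slot 5 counting from 10am — so the schedule must run through at least 5 slots.
5 works (last occupied slot: 2pm): for example Postmortem -> 12pm, AllHands -> 10am, VendorCall -> 2pm, Kickoff -> 2pm, Planning -> 10am, Legal -> 10am.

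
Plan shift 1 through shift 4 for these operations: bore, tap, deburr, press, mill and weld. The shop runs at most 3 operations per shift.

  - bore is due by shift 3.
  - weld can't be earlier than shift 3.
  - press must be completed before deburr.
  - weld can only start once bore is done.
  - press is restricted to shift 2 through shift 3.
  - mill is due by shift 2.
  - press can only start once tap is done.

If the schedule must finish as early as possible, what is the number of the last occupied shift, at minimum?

shift 3

The precedence chain requires at least 3 distinct shifts.
With at most 3 per shift and 6 operations, at least 2 shifts are needed.
3 works (last occupied shift: shift 3): for example press -> shift 2; mill -> shift 1; bore -> shift 1; weld -> shift 3; tap -> shift 1; deburr -> shift 3.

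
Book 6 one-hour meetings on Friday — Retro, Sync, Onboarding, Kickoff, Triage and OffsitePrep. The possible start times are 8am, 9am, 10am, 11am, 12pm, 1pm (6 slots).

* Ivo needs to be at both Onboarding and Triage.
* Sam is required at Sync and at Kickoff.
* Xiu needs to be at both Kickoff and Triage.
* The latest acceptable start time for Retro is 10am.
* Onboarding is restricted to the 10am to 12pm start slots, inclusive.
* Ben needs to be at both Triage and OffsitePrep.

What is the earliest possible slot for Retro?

Retro's own window allows nothing later than 10am.
Retro at 8am is achievable: Onboarding -> 10am, OffsitePrep -> 9am, Kickoff -> 9am, Sync -> 8am, Triage -> 8am, Retro -> 8am.

8am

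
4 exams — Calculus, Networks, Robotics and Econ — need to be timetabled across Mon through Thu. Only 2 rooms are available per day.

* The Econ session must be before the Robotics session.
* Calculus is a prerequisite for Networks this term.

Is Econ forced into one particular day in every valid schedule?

No

Econ can be Mon (e.g. Calculus -> Mon; Robotics -> Tue; Networks -> Tue; Econ -> Mon) or Tue (e.g. Networks in Tue, Econ in Tue, Calculus in Mon, Robotics in Wed).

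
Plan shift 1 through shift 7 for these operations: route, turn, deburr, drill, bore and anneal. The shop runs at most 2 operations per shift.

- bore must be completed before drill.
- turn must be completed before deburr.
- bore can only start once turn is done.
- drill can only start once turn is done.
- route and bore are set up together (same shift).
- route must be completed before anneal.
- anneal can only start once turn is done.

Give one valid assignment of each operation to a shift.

bore -> shift 2; deburr -> shift 4; route -> shift 2; turn -> shift 1; drill -> shift 3; anneal -> shift 3

Checking: turn(shift 1) before drill(shift 3); turn(shift 1) before bore(shift 2); turn(shift 1) before anneal(shift 3); turn(shift 1) before deburr(shift 4); bore(shift 2) before drill(shift 3); route(shift 2) before anneal(shift 3); route = bore = shift 2; max 2 per shift (cap 2).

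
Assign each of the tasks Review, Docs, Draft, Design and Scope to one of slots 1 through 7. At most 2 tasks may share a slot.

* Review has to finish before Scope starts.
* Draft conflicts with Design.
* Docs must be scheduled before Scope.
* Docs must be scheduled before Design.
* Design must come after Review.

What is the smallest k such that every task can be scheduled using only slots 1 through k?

3 slots

The precedence chain requires at least 2 distinct slots.
With at most 2 per slot and 5 tasks, at least 3 slots are needed.
3 works (last occupied slot: 3): for example Review=1; Design=2; Draft=3; Scope=2; Docs=1.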